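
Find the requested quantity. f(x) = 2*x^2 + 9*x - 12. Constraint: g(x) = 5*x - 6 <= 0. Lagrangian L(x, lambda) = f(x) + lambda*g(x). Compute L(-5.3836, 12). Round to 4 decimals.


Step 1: Evaluate f(x).
f(-5.3836) = 2*(-5.3836)^2 + 9*(-5.3836) - 12 = -2.4861
Step 2: Evaluate g(x).
g(-5.3836) = 5*-5.3836 - 6 = -32.918
Step 3: Compute Lagrangian.
L = -2.4861 + 12*-32.918 = -397.5021


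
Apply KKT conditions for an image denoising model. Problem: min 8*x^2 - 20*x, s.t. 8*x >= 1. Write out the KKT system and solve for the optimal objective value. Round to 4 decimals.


Step 1: Try lambda = 0 (constraint inactive).
Stationarity: 2*8*x - 20 = 0
x* = 20/(2*8) = 1.25
Check constraint: 8*1.25 = 10.0 >= 1 -- satisfied.
Step 2: Compute optimal value.
f(x*) = 8*1.25^2 - 20*1.25 = -12.5


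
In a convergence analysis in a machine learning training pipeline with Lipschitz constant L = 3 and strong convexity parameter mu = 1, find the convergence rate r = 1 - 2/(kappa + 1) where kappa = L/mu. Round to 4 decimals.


Step 1: Compute the condition number.
kappa = L/mu = 3/1 = 3.0
Step 2: Compute the convergence rate.
r = 1 - 2/(kappa + 1) = 1 - 2*mu/(L + mu) = (L - mu)/(L + mu) = 2/4 = 0.5


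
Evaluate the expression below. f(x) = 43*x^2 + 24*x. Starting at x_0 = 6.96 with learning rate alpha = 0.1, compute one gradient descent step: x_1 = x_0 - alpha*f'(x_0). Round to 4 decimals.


We compute the gradient at x_0 and apply the update.
f'(x) = 86*x + 24
f'(6.96) = 86*6.96 + 24 = 622.56
x_1 = 6.96 - 0.1*622.56 = -55.296


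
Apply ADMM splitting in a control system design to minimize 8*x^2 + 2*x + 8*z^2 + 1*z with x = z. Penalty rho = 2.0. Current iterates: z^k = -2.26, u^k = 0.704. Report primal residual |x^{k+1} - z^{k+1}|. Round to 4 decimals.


ADMM iteration with rho = 2.0, z^k = -2.26, u^k = 0.704
Step 1: x-update.
Minimize 8*x^2 + 2*x + (2.0/2)*(x + 2.26 + 0.704)^2
FOC: (2*8 + 2.0)*x = -2 + 2.0*(-2.26 - 0.704)
x^{k+1} = -0.4404
Step 2: z-update.
Minimize 8*z^2 + 1*z + (2.0/2)*(-0.4404 - z + 0.704)^2
FOC: (2*8 + 2.0)*z = -1 + 2.0*(-0.4404 + 0.704)
z^{k+1} = -0.0263
Step 3: u-update.
u^{k+1} = 0.704 - 0.4404 + 0.0263 = 0.2898
Step 4: Primal residual = |-0.4404 + 0.0263| = 0.4142


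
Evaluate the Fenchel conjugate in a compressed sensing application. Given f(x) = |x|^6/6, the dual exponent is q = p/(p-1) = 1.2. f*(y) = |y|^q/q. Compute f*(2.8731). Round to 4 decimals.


The conjugate exponent q satisfies 1/p + 1/q = 1.
p = 6, so q = 6/(6 - 1) = 1.2
|y|^q = 2.8731^1.2 = 3.5483
f*(2.8731) = 3.5483 / 1.2 = 2.9569


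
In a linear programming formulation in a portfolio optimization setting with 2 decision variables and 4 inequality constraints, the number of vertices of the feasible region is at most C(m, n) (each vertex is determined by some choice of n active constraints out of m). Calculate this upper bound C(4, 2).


Each vertex corresponds to some choice of n active constraints out of m, so the number of vertices is at most C(m, n) = m! / (n!(m-n)!).
m = 4, n = 2
Numerator: 4 * 3
Denominator: 2! = 2
C(4, 2) = 6


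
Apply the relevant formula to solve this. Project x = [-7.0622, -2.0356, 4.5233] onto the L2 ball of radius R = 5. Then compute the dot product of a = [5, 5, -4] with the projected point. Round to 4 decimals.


Step 1: Compute ||x|| (intermediates to 6 decimals).
||x|| = sqrt((-7.0622)^2 + (-2.0356)^2 + 4.5233^2) = 8.630097
Step 2: Project.
Since ||x|| > R, scale = R/||x|| = 5/8.630097 = 0.579368, proj(x) = scale * x
proj(x) = [-4.091613, -1.179362, 2.620655]
Step 3: Dot product.
a^T * proj(x) = 5*(-4.091613) + 5*(-1.179362) - 4*2.620655 = -36.8375


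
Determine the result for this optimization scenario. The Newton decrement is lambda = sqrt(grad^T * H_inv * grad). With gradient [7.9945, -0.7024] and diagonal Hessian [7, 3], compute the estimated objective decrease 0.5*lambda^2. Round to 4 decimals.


Step 1: H is diagonal, so H^(-1) * g = [1.1421, -0.2341].
Step 2: g^T H^(-1) g = sum_i g_i^2 / H_ii
  = (7.9945)^2/7 + (-0.7024)^2/3
  = 9.1303 + 0.1645 = 9.2947
Step 3: Objective decrease = 0.5 * g^T H^(-1) g = 4.6474


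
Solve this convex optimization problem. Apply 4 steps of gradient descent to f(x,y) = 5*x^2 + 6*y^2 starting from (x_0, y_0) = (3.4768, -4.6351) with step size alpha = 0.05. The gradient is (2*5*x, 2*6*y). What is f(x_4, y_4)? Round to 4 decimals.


Gradient descent on f(x,y) = 5*x^2 + 6*y^2.
Starting point: (3.4768, -4.6351), alpha = 0.05
Step 1: grad_x = 2*5*3.4768 = 34.768, grad_y = 2*6*-4.6351 = -55.6212
  x_1 = 3.4768 - 0.05*34.768 = 1.7384
  y_1 = -4.6351 - 0.05*-55.6212 = -1.854
Step 2: grad_x = 2*5*1.7384 = 17.384, grad_y = 2*6*-1.854 = -22.2485
  x_2 = 1.7384 - 0.05*17.384 = 0.8692
  y_2 = -1.854 - 0.05*-22.2485 = -0.7416
Step 3: grad_x = 2*5*0.8692 = 8.692, grad_y = 2*6*-0.7416 = -8.8994
  x_3 = 0.8692 - 0.05*8.692 = 0.4346
  y_3 = -0.7416 - 0.05*-8.8994 = -0.2966
Step 4: grad_x = 2*5*0.4346 = 4.346, grad_y = 2*6*-0.2966 = -3.5598
  x_4 = 0.4346 - 0.05*4.346 = 0.2173
  y_4 = -0.2966 - 0.05*-3.5598 = -0.1187
f(0.2173, -0.1187) = 5*0.2173^2 + 6*(-0.1187)^2 = 0.3206


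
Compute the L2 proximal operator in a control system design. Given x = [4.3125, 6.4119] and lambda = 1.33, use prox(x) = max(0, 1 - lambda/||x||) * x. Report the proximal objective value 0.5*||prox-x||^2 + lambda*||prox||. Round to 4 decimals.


Step 1: Compute ||x||.
||x|| = 7.7272
Step 2: Compute scaling factor.
scale = max(0, 1 - 1.33/7.7272) = 0.8279
Step 3: prox(x) = [3.5702, 5.3083]
||prox(x)|| = 6.3972
Step 4: Proximal objective.
0.5*||prox-x||^2 = 0.8845
lambda*||prox|| = 8.5083
Total = 9.3928


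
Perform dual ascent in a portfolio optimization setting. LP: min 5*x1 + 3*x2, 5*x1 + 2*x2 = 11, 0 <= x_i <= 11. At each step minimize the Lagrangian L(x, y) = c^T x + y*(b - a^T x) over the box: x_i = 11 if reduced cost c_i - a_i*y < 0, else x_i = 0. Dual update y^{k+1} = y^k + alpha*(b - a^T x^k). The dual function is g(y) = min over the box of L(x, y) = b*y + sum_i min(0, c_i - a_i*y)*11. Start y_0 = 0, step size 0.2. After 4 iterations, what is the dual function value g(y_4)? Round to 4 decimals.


Dual ascent for LP: min 5*x1 + 3*x2, 5*x1 + 2*x2 = 11, 0 <= x_i <= 11
Step 1: y^k = 0.0, reduced costs: (5.0, 3.0)
  x^k = (0.0, 0.0), subgradient = b - a^T x = 11.0
  y^{k+1} = 0.0 + 0.2*11.0 = 2.2
Step 2: y^k = 2.2, reduced costs: (-6.0, -1.4)
  x^k = (11.0, 11.0), subgradient = b - a^T x = -66.0
  y^{k+1} = 2.2 + 0.2*-66.0 = -11.0
Step 3: y^k = -11.0, reduced costs: (60.0, 25.0)
  x^k = (0.0, 0.0), subgradient = b - a^T x = 11.0
  y^{k+1} = -11.0 + 0.2*11.0 = -8.8
Step 4: y^k = -8.8, reduced costs: (49.0, 20.6)
  x^k = (0.0, 0.0), subgradient = b - a^T x = 11.0
  y^{k+1} = -8.8 + 0.2*11.0 = -6.6
Dual objective at y_4 = -6.6: reduced costs (38.0, 16.2), box minimizer x = (0.0, 0.0)
g(y_4) = b*y + (c1 - a1*y)*x1 + (c2 - a2*y)*x2 = 11*(-6.6) + 38.0*0.0 + 16.2*0.0 = -72.6 + 0.0 + 0.0 = -72.6


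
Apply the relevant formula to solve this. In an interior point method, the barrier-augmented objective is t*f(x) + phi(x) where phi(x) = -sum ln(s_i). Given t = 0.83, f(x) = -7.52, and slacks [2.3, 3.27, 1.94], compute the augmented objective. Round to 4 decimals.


Step 1: Compute log-barrier.
ln values: [0.8329, 1.1848, 0.6627]
phi = -(0.8329 + 1.1848 + 0.6627) = -2.6804
Step 2: Compute augmented objective.
t*f(x) = 0.83*-7.52 = -6.2416
Total = -6.2416 - 2.6804 = -8.922


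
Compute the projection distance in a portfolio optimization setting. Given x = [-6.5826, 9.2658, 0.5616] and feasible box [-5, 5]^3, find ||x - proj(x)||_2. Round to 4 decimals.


Project each component onto [-5, 5].
clip(-6.5826) = -5.0, clip(9.2658) = 5.0, clip(0.5616) = 0.5616
Projection = [-5.0, 5.0, 0.5616]
Squared diffs: [2.5046, 18.197, 0.0]
Distance = sqrt(20.7016) = 4.5499


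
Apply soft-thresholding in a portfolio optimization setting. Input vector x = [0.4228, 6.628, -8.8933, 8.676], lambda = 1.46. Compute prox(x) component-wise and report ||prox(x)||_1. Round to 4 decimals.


Soft-thresholding with lambda = 1.46:
prox(0.4228) = sign(0.4228)*max(|0.4228| - 1.46, 0) = 0.0
prox(6.628) = sign(6.628)*max(|6.628| - 1.46, 0) = 5.168
prox(-8.8933) = sign(-8.8933)*max(|-8.8933| - 1.46, 0) = -7.4333
prox(8.676) = sign(8.676)*max(|8.676| - 1.46, 0) = 7.216
prox(x) = [0.0, 5.168, -7.4333, 7.216]
||prox(x)||_1 = 0.0 + 5.168 + 7.4333 + 7.216 = 19.8173


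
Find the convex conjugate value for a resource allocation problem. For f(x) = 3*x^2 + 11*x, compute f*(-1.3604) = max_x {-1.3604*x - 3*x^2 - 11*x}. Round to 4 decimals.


f*(y) = sup_x {y*x - a*x^2 - b*x} = sup_x {(y-b)*x - a*x^2}
FOC: (y - b) - 2a*x = 0 => x* = (y - b)/(2a)
x* = (-1.3604 - 11)/(2*3) = -2.0601
f*(-1.3604) = (y-b)^2/(4a) = (-1.3604 - 11)^2/(4*3)
= 152.7795/12 = 12.7316


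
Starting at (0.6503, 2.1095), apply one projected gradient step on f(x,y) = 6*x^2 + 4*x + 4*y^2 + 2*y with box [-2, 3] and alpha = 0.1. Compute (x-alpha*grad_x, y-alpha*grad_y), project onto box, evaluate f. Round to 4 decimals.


Step 1: Compute gradient at (0.6503, 2.1095).
grad_x = 2*6*0.6503 + 4 = 11.8036
grad_y = 2*4*2.1095 + 2 = 18.876
Step 2: Gradient step.
x_raw = 0.6503 - 0.1*11.8036 = -0.5301
y_raw = 2.1095 - 0.1*18.876 = 0.2219
Step 3: Project onto [-2, 3].
x_proj = clip(-0.5301) = -0.5301
y_proj = clip(0.2219) = 0.2219
Step 4: Evaluate f.
f(-0.5301, 0.2219) = 0.2063


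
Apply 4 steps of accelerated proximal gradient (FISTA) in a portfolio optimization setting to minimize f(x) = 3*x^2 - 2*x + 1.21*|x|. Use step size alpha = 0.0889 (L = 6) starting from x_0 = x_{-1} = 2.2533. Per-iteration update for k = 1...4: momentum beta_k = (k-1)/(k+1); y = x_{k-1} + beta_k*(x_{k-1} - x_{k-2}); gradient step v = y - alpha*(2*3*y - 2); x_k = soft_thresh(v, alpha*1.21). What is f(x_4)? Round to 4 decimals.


FISTA on f(x) = 3*x^2 - 2*x + 1.21*|x|
L = 6, alpha = 0.0889
Iteration 1: beta = 0.0, y = 2.2533 + 0.0*(2.2533 - 2.2533) = 2.2533
  grad(y) = 11.5198, v = y - alpha*grad = 1.2292
  prox(v) = soft_thresh(1.2292, 0.1076) = 1.1216
Iteration 2: beta = 0.3333, y = 1.1216 + 0.3333*(1.1216 - 2.2533) = 0.7444
  grad(y) = 2.4664, v = y - alpha*grad = 0.5251
  prox(v) = soft_thresh(0.5251, 0.1076) = 0.4176
Iteration 3: beta = 0.5, y = 0.4176 + 0.5*(0.4176 - 1.1216) = 0.0655
  grad(y) = -1.6068, v = y - alpha*grad = 0.2084
  prox(v) = soft_thresh(0.2084, 0.1076) = 0.1008
Iteration 4: beta = 0.6, y = 0.1008 + 0.6*(0.1008 - 0.4176) = -0.0892
  grad(y) = -2.5355, v = y - alpha*grad = 0.1362
  prox(v) = soft_thresh(0.1362, 0.1076) = 0.0286
f(x_4) = 3*0.0286^2 - 2*0.0286 + 1.21*|0.0286| = -0.0201


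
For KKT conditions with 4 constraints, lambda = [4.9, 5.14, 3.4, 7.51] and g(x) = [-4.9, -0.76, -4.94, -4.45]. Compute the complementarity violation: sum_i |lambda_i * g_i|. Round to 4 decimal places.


KKT complementary slackness check:
lambda_1 * g_1 = 4.9 * -4.9 = -24.01
lambda_2 * g_2 = 5.14 * -0.76 = -3.9064
lambda_3 * g_3 = 3.4 * -4.94 = -16.796
lambda_4 * g_4 = 7.51 * -4.45 = -33.4195
Total violation = 24.01 + 3.9064 + 16.796 + 33.4195 = 78.1319


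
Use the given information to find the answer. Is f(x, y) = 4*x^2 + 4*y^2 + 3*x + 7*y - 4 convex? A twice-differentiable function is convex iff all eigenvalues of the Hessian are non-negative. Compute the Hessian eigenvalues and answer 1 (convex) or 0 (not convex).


The Hessian of f(x,y) = 4*x^2 + 4*y^2 + 3*x + 7*y - 4 is:
H = [[8, 0], [0, 8]]
Trace = 8 + 8 = 16
Determinant = 8*8 - (0)^2 = 64
Discriminant = (16)^2 - 4*64 = 0.0
Eigenvalues: lambda_1 = 8.0, lambda_2 = 8.0
The function is convex.

1


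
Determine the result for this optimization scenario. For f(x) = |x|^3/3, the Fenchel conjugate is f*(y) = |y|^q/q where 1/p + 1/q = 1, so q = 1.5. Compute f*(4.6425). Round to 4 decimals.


The conjugate exponent q satisfies 1/p + 1/q = 1.
p = 3, so q = 3/(3 - 1) = 1.5
|y|^q = 4.6425^1.5 = 10.0029
f*(4.6425) = 10.0029 / 1.5 = 6.6686


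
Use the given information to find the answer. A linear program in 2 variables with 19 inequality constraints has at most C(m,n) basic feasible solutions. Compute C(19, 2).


Each vertex corresponds to some choice of n active constraints out of m, so the number of vertices is at most C(m, n) = m! / (n!(m-n)!).
m = 19, n = 2
Numerator: 19 * 18
Denominator: 2! = 2
C(19, 2) = 171


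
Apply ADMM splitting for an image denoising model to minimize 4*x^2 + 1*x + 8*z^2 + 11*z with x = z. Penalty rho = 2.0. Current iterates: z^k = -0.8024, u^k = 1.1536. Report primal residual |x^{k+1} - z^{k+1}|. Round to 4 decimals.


ADMM iteration with rho = 2.0, z^k = -0.8024, u^k = 1.1536
Step 1: x-update.
Minimize 4*x^2 + 1*x + (2.0/2)*(x + 0.8024 + 1.1536)^2
FOC: (2*4 + 2.0)*x = -1 + 2.0*(-0.8024 - 1.1536)
x^{k+1} = -0.4912
Step 2: z-update.
Minimize 8*z^2 + 11*z + (2.0/2)*(-0.4912 - z + 1.1536)^2
FOC: (2*8 + 2.0)*z = -11 + 2.0*(-0.4912 + 1.1536)
z^{k+1} = -0.5375
Step 3: u-update.
u^{k+1} = 1.1536 - 0.4912 + 0.5375 = 1.1999
Step 4: Primal residual = |-0.4912 + 0.5375| = 0.0463


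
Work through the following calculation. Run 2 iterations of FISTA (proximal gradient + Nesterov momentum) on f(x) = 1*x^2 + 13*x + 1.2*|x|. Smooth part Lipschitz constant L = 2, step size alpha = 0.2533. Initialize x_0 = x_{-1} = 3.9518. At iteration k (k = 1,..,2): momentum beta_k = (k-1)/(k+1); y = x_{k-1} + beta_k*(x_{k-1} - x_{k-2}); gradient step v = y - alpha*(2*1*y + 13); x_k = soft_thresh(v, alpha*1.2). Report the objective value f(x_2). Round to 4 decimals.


FISTA on f(x) = 1*x^2 + 13*x + 1.2*|x|
L = 2, alpha = 0.2533
Iteration 1: beta = 0.0, y = 3.9518 + 0.0*(3.9518 - 3.9518) = 3.9518
  grad(y) = 20.9036, v = y - alpha*grad = -1.3431
  prox(v) = soft_thresh(-1.3431, 0.304) = -1.0391
Iteration 2: beta = 0.3333, y = -1.0391 + 0.3333*(-1.0391 - 3.9518) = -2.7028
  grad(y) = 7.5945, v = y - alpha*grad = -4.6264
  prox(v) = soft_thresh(-4.6264, 0.304) = -4.3225
f(x_2) = 1*(-4.3225)^2 + 13*(-4.3225) + 1.2*|-4.3225| = -32.3214


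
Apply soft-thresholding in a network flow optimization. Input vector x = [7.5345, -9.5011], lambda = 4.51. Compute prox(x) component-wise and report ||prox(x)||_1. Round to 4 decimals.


Soft-thresholding with lambda = 4.51:
prox(7.5345) = sign(7.5345)*max(|7.5345| - 4.51, 0) = 3.0245
prox(-9.5011) = sign(-9.5011)*max(|-9.5011| - 4.51, 0) = -4.9911
prox(x) = [3.0245, -4.9911]
||prox(x)||_1 = 3.0245 + 4.9911 = 8.0156


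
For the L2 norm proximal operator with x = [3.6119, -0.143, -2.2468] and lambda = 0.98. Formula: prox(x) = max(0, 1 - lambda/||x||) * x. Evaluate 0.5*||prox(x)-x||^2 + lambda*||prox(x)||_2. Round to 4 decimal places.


Step 1: Compute ||x||.
||x|| = 4.2561
Step 2: Compute scaling factor.
scale = max(0, 1 - 0.98/4.2561) = 0.7697
Step 3: prox(x) = [2.7802, -0.1101, -1.7295]
||prox(x)|| = 3.2761
Step 4: Proximal objective.
0.5*||prox-x||^2 = 0.4802
lambda*||prox|| = 3.2106
Total = 3.6908


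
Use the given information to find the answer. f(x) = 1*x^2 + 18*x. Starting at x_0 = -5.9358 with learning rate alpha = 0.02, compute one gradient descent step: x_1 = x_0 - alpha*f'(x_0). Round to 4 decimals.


We compute the gradient at x_0 and apply the update.
f'(x) = 2*x + 18
f'(-5.9358) = 2*-5.9358 + 18 = 6.1284
x_1 = -5.9358 - 0.02*6.1284 = -6.0584


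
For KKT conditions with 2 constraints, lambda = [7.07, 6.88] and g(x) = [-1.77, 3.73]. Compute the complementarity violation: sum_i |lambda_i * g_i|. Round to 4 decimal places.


KKT complementary slackness check:
lambda_1 * g_1 = 7.07 * -1.77 = -12.5139
lambda_2 * g_2 = 6.88 * 3.73 = 25.6624
Total violation = 12.5139 + 25.6624 = 38.1763


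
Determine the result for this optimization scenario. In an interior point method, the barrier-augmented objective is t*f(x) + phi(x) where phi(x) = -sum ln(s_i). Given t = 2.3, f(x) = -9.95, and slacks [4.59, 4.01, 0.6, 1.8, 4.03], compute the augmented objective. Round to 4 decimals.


Step 1: Compute log-barrier.
ln values: [1.5239, 1.3888, -0.5108, 0.5878, 1.3938]
phi = -(1.5239 + 1.3888 - 0.5108 + 0.5878 + 1.3938) = -4.3834
Step 2: Compute augmented objective.
t*f(x) = 2.3*-9.95 = -22.885
Total = -22.885 - 4.3834 = -27.2684


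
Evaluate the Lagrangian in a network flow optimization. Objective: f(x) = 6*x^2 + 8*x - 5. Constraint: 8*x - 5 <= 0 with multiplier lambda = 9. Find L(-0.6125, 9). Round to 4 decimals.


Step 1: Evaluate f(x).
f(-0.6125) = 6*(-0.6125)^2 + 8*(-0.6125) - 5 = -7.6491
Step 2: Evaluate g(x).
g(-0.6125) = 8*-0.6125 - 5 = -9.9
Step 3: Compute Lagrangian.
L = -7.6491 + 9*-9.9 = -96.7491


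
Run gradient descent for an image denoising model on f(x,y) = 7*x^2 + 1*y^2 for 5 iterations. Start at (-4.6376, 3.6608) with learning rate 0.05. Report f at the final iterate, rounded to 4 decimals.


Gradient descent on f(x,y) = 7*x^2 + 1*y^2.
Starting point: (-4.6376, 3.6608), alpha = 0.05
Step 1: grad_x = 2*7*-4.6376 = -64.9264, grad_y = 2*1*3.6608 = 7.3216
  x_1 = -4.6376 - 0.05*-64.9264 = -1.3913
  y_1 = 3.6608 - 0.05*7.3216 = 3.2947
Step 2: grad_x = 2*7*-1.3913 = -19.4779, grad_y = 2*1*3.2947 = 6.5894
  x_2 = -1.3913 - 0.05*-19.4779 = -0.4174
  y_2 = 3.2947 - 0.05*6.5894 = 2.9652
Step 3: grad_x = 2*7*-0.4174 = -5.8434, grad_y = 2*1*2.9652 = 5.9305
  x_3 = -0.4174 - 0.05*-5.8434 = -0.1252
  y_3 = 2.9652 - 0.05*5.9305 = 2.6687
Step 4: grad_x = 2*7*-0.1252 = -1.753, grad_y = 2*1*2.6687 = 5.3374
  x_4 = -0.1252 - 0.05*-1.753 = -0.0376
  y_4 = 2.6687 - 0.05*5.3374 = 2.4019
Step 5: grad_x = 2*7*-0.0376 = -0.5259, grad_y = 2*1*2.4019 = 4.8037
  x_5 = -0.0376 - 0.05*-0.5259 = -0.0113
  y_5 = 2.4019 - 0.05*4.8037 = 2.1617
f(-0.0113, 2.1617) = 7*(-0.0113)^2 + 1*2.1617^2 = 4.6737


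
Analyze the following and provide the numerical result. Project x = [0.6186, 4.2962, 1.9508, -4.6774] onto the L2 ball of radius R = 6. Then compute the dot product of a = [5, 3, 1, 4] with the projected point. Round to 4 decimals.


Step 1: Compute ||x|| (intermediates to 6 decimals).
||x|| = sqrt(0.6186^2 + 4.2962^2 + 1.9508^2 + (-4.6774)^2) = 6.672608
Step 2: Project.
Since ||x|| > R, scale = R/||x|| = 6/6.672608 = 0.899199, proj(x) = scale * x
proj(x) = [0.556245, 3.863139, 1.754157, -4.205913]
Step 3: Dot product.
a^T * proj(x) = 5*0.556245 + 3*3.863139 + 1*1.754157 + 4*(-4.205913) = -0.6989


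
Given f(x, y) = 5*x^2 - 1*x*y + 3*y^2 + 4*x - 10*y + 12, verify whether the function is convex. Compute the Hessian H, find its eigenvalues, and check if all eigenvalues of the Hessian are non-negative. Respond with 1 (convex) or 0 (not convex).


The Hessian of f(x,y) = 5*x^2 - 1*x*y + 3*y^2 + 4*x - 10*y + 12 is:
H = [[10, -1], [-1, 6]]
Trace = 10 + 6 = 16
Determinant = 10*6 - (-1)^2 = 59
Discriminant = (16)^2 - 4*59 = 20.0
Eigenvalues: lambda_1 = 5.7639, lambda_2 = 10.2361
The function is convex.

1


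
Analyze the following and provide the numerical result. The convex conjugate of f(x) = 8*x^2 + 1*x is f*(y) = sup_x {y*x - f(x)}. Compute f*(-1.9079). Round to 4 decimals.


f*(y) = sup_x {y*x - a*x^2 - b*x} = sup_x {(y-b)*x - a*x^2}
FOC: (y - b) - 2a*x = 0 => x* = (y - b)/(2a)
x* = (-1.9079 - 1)/(2*8) = -0.1817
f*(-1.9079) = (y-b)^2/(4a) = (-1.9079 - 1)^2/(4*8)
= 8.4559/32 = 0.2642


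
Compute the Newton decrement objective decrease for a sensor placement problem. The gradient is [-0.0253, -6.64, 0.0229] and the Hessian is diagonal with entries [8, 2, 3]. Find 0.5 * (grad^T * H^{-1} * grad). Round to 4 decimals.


Step 1: H is diagonal, so H^(-1) * g = [-0.0032, -3.32, 0.0076].
Step 2: g^T H^(-1) g = sum_i g_i^2 / H_ii
  = (-0.0253)^2/8 + (-6.64)^2/2 + (0.0229)^2/3
  = 0.0001 + 22.0448 + 0.0002 = 22.0451
Step 3: Objective decrease = 0.5 * g^T H^(-1) g = 11.0225


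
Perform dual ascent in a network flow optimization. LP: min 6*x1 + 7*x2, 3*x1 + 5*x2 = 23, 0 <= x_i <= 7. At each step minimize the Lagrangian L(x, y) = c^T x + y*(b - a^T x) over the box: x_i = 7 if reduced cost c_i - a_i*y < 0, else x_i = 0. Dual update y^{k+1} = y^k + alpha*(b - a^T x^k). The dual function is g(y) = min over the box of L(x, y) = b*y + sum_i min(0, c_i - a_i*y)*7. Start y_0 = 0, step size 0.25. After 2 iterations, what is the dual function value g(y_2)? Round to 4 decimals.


Dual ascent for LP: min 6*x1 + 7*x2, 3*x1 + 5*x2 = 23, 0 <= x_i <= 7
Step 1: y^k = 0.0, reduced costs: (6.0, 7.0)
  x^k = (0.0, 0.0), subgradient = b - a^T x = 23.0
  y^{k+1} = 0.0 + 0.25*23.0 = 5.75
Step 2: y^k = 5.75, reduced costs: (-11.25, -21.75)
  x^k = (7.0, 7.0), subgradient = b - a^T x = -33.0
  y^{k+1} = 5.75 + 0.25*-33.0 = -2.5
Dual objective at y_2 = -2.5: reduced costs (13.5, 19.5), box minimizer x = (0.0, 0.0)
g(y_2) = b*y + (c1 - a1*y)*x1 + (c2 - a2*y)*x2 = 23*(-2.5) + 13.5*0.0 + 19.5*0.0 = -57.5 + 0.0 + 0.0 = -57.5


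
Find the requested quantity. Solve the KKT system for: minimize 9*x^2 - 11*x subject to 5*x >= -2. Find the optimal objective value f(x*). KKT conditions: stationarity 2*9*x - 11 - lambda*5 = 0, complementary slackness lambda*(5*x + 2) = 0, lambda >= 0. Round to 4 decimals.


Step 1: Try lambda = 0 (constraint inactive).
Stationarity: 2*9*x - 11 = 0
x* = 11/(2*9) = 11/18 = 0.6111 (rounded; the exact value 11/18 is used below)
Check constraint: 5*0.6111 = 3.0555 >= -2 -- satisfied.
Step 2: Compute optimal value.
f(x*) = 9*(11/18)^2 - 11*(11/18) = -3.3611


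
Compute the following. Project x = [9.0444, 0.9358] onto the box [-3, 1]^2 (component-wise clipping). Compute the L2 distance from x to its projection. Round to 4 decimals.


Project each component onto [-3, 1].
clip(9.0444) = 1.0, clip(0.9358) = 0.9358
Projection = [1.0, 0.9358]
Squared diffs: [64.7124, 0.0]
Distance = sqrt(64.7124) = 8.0444


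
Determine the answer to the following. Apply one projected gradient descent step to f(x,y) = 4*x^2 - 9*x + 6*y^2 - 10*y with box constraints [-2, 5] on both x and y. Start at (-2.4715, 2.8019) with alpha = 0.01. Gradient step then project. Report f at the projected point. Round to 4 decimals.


Step 1: Compute gradient at (-2.4715, 2.8019).
grad_x = 2*4*-2.4715 - 9 = -28.772
grad_y = 2*6*2.8019 - 10 = 23.6228
Step 2: Gradient step.
x_raw = -2.4715 - 0.01*-28.772 = -2.1838
y_raw = 2.8019 - 0.01*23.6228 = 2.5657
Step 3: Project onto [-2, 5].
x_proj = clip(-2.1838) = -2.0
y_proj = clip(2.5657) = 2.5657
Step 4: Evaluate f.
f(-2.0, 2.5657) = 47.8393


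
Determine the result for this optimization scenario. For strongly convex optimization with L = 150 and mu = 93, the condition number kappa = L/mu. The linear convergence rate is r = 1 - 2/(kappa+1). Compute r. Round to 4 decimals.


Step 1: Compute the condition number.
kappa = L/mu = 150/93 = 1.6129
Step 2: Compute the convergence rate.
r = 1 - 2/(kappa + 1) = 1 - 2*mu/(L + mu) = (L - mu)/(L + mu) = 57/243 = 0.2346


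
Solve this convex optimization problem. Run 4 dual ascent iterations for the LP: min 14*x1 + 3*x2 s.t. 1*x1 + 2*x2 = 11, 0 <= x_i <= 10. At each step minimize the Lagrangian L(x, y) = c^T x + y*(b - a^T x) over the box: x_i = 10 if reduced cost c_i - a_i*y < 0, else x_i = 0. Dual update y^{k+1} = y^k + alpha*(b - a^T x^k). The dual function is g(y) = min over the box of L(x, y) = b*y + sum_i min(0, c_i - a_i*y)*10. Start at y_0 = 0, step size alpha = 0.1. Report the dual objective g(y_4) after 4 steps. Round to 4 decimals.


Dual ascent for LP: min 14*x1 + 3*x2, 1*x1 + 2*x2 = 11, 0 <= x_i <= 10
Step 1: y^k = 0.0, reduced costs: (14.0, 3.0)
  x^k = (0.0, 0.0), subgradient = b - a^T x = 11.0
  y^{k+1} = 0.0 + 0.1*11.0 = 1.1
Step 2: y^k = 1.1, reduced costs: (12.9, 0.8)
  x^k = (0.0, 0.0), subgradient = b - a^T x = 11.0
  y^{k+1} = 1.1 + 0.1*11.0 = 2.2
Step 3: y^k = 2.2, reduced costs: (11.8, -1.4)
  x^k = (0.0, 10.0), subgradient = b - a^T x = -9.0
  y^{k+1} = 2.2 + 0.1*-9.0 = 1.3
Step 4: y^k = 1.3, reduced costs: (12.7, 0.4)
  x^k = (0.0, 0.0), subgradient = b - a^T x = 11.0
  y^{k+1} = 1.3 + 0.1*11.0 = 2.4
Dual objective at y_4 = 2.4: reduced costs (11.6, -1.8), box minimizer x = (0.0, 10.0)
g(y_4) = b*y + (c1 - a1*y)*x1 + (c2 - a2*y)*x2 = 11*2.4 + 11.6*0.0 + (-1.8)*10.0 = 26.4 + 0.0 - 18.0 = 8.4


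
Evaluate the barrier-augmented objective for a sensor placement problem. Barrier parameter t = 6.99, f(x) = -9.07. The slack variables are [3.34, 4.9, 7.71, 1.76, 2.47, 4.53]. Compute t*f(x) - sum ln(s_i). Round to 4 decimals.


Step 1: Compute log-barrier.
ln values: [1.206, 1.5892, 2.0425, 0.5653, 0.9042, 1.5107]
phi = -(1.206 + 1.5892 + 2.0425 + 0.5653 + 0.9042 + 1.5107) = -7.818
Step 2: Compute augmented objective.
t*f(x) = 6.99*-9.07 = -63.3993
Total = -63.3993 - 7.818 = -71.2173


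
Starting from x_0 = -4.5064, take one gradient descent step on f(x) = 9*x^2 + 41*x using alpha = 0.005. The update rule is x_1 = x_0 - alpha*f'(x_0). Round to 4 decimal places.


We compute the gradient at x_0 and apply the update.
f'(x) = 18*x + 41
f'(-4.5064) = 18*-4.5064 + 41 = -40.1152
x_1 = -4.5064 - 0.005*-40.1152 = -4.3058


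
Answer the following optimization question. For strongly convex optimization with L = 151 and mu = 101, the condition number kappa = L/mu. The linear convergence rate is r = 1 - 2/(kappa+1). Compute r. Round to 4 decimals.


Step 1: Compute the condition number.
kappa = L/mu = 151/101 = 1.495
Step 2: Compute the convergence rate.
r = 1 - 2/(kappa + 1) = 1 - 2*mu/(L + mu) = (L - mu)/(L + mu) = 50/252 = 0.1984


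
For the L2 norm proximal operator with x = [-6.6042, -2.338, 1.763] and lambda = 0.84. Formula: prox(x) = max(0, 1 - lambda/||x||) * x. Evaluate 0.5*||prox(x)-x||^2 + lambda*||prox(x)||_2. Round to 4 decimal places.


Step 1: Compute ||x||.
||x|| = 7.2243
Step 2: Compute scaling factor.
scale = max(0, 1 - 0.84/7.2243) = 0.8837
Step 3: prox(x) = [-5.8363, -2.0661, 1.558]
||prox(x)|| = 6.3843
Step 4: Proximal objective.
0.5*||prox-x||^2 = 0.3528
lambda*||prox|| = 5.3628
Total = 5.7156


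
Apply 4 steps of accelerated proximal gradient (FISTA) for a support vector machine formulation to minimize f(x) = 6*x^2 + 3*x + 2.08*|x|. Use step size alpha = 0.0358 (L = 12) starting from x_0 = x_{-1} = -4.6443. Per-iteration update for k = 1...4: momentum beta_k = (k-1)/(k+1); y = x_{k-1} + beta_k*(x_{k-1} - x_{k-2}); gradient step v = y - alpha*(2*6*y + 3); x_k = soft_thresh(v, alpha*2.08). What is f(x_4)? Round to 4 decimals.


FISTA on f(x) = 6*x^2 + 3*x + 2.08*|x|
L = 12, alpha = 0.0358
Iteration 1: beta = 0.0, y = -4.6443 + 0.0*(-4.6443 + 4.6443) = -4.6443
  grad(y) = -52.7316, v = y - alpha*grad = -2.7565
  prox(v) = soft_thresh(-2.7565, 0.0745) = -2.682
Iteration 2: beta = 0.3333, y = -2.682 + 0.3333*(-2.682 + 4.6443) = -2.028
  grad(y) = -21.3355, v = y - alpha*grad = -1.2641
  prox(v) = soft_thresh(-1.2641, 0.0745) = -1.1897
Iteration 3: beta = 0.5, y = -1.1897 + 0.5*(-1.1897 + 2.682) = -0.4435
  grad(y) = -2.322, v = y - alpha*grad = -0.3604
  prox(v) = soft_thresh(-0.3604, 0.0745) = -0.2859
Iteration 4: beta = 0.6, y = -0.2859 + 0.6*(-0.2859 + 1.1897) = 0.2564
  grad(y) = 6.0762, v = y - alpha*grad = 0.0388
  prox(v) = soft_thresh(0.0388, 0.0745) = 0.0
f(x_4) = 6*0.0^2 + 3*0.0 + 2.08*|0.0| = 0.0


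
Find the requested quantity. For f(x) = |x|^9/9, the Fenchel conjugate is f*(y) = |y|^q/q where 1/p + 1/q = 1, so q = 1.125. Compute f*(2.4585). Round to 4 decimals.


The conjugate exponent q satisfies 1/p + 1/q = 1.
p = 9, so q = 9/(9 - 1) = 1.125
|y|^q = 2.4585^1.125 = 2.7511
f*(2.4585) = 2.7511 / 1.125 = 2.4454


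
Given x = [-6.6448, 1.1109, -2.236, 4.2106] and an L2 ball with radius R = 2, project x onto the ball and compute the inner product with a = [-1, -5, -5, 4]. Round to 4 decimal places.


Step 1: Compute ||x|| (intermediates to 6 decimals).
||x|| = sqrt((-6.6448)^2 + 1.1109^2 + (-2.236)^2 + 4.2106^2) = 8.253261
Step 2: Project.
Since ||x|| > R, scale = R/||x|| = 2/8.253261 = 0.242328, proj(x) = scale * x
proj(x) = [-1.610221, 0.269202, -0.541845, 1.020346]
Step 3: Dot product.
a^T * proj(x) = -1*(-1.610221) - 5*0.269202 - 5*(-0.541845) + 4*1.020346 = 7.0548


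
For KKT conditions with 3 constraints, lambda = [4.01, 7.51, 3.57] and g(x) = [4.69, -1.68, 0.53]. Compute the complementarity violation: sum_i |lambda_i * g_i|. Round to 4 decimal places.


KKT complementary slackness check:
lambda_1 * g_1 = 4.01 * 4.69 = 18.8069
lambda_2 * g_2 = 7.51 * -1.68 = -12.6168
lambda_3 * g_3 = 3.57 * 0.53 = 1.8921
Total violation = 18.8069 + 12.6168 + 1.8921 = 33.3158


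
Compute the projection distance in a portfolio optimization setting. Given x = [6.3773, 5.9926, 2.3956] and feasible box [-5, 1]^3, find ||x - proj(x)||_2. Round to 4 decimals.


Project each component onto [-5, 1].
clip(6.3773) = 1.0, clip(5.9926) = 1.0, clip(2.3956) = 1.0
Projection = [1.0, 1.0, 1.0]
Squared diffs: [28.9154, 24.9261, 1.9477]
Distance = sqrt(55.7892) = 7.4692


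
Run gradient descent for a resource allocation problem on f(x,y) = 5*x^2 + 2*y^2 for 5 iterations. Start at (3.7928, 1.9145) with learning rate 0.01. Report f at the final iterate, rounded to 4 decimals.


Gradient descent on f(x,y) = 5*x^2 + 2*y^2.
Starting point: (3.7928, 1.9145), alpha = 0.01
Step 1: grad_x = 2*5*3.7928 = 37.928, grad_y = 2*2*1.9145 = 7.658
  x_1 = 3.7928 - 0.01*37.928 = 3.4135
  y_1 = 1.9145 - 0.01*7.658 = 1.8379
Step 2: grad_x = 2*5*3.4135 = 34.1352, grad_y = 2*2*1.8379 = 7.3517
  x_2 = 3.4135 - 0.01*34.1352 = 3.0722
  y_2 = 1.8379 - 0.01*7.3517 = 1.7644
Step 3: grad_x = 2*5*3.0722 = 30.7217, grad_y = 2*2*1.7644 = 7.0576
  x_3 = 3.0722 - 0.01*30.7217 = 2.765
  y_3 = 1.7644 - 0.01*7.0576 = 1.6938
Step 4: grad_x = 2*5*2.765 = 27.6495, grad_y = 2*2*1.6938 = 6.7753
  x_4 = 2.765 - 0.01*27.6495 = 2.4885
  y_4 = 1.6938 - 0.01*6.7753 = 1.6261
Step 5: grad_x = 2*5*2.4885 = 24.8846, grad_y = 2*2*1.6261 = 6.5043
  x_5 = 2.4885 - 0.01*24.8846 = 2.2396
  y_5 = 1.6261 - 0.01*6.5043 = 1.561
f(2.2396, 1.561) = 5*2.2396^2 + 2*1.561^2 = 29.9529


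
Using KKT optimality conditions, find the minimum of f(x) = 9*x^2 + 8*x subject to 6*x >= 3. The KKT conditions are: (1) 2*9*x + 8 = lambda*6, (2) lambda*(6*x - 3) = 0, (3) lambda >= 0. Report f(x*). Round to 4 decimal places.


Step 1: Try lambda = 0 (constraint inactive).
x_unc = -8/(2*9) = -0.4444
Check: 6*-0.4444 = -2.6664 < 3 -- violated!
Step 2: Constraint must be active: 6*x = 3
x* = 3/6 = 0.5
lambda = (2*9*0.5 + 8)/6 = 2.8333
Step 3: Compute optimal value.
f(x*) = 9*0.5^2 + 8*0.5 = 6.25


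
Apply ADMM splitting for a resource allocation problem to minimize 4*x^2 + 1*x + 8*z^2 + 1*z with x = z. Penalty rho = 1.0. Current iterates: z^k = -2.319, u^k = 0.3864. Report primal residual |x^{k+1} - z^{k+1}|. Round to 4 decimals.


ADMM iteration with rho = 1.0, z^k = -2.319, u^k = 0.3864
Step 1: x-update.
Minimize 4*x^2 + 1*x + (1.0/2)*(x + 2.319 + 0.3864)^2
FOC: (2*4 + 1.0)*x = -1 + 1.0*(-2.319 - 0.3864)
x^{k+1} = -0.4117
Step 2: z-update.
Minimize 8*z^2 + 1*z + (1.0/2)*(-0.4117 - z + 0.3864)^2
FOC: (2*8 + 1.0)*z = -1 + 1.0*(-0.4117 + 0.3864)
z^{k+1} = -0.0603
Step 3: u-update.
u^{k+1} = 0.3864 - 0.4117 + 0.0603 = 0.035
Step 4: Primal residual = |-0.4117 + 0.0603| = 0.3514


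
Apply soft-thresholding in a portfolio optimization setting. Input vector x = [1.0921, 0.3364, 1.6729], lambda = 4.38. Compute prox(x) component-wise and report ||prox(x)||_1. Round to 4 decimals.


Soft-thresholding with lambda = 4.38:
prox(1.0921) = sign(1.0921)*max(|1.0921| - 4.38, 0) = 0.0
prox(0.3364) = sign(0.3364)*max(|0.3364| - 4.38, 0) = 0.0
prox(1.6729) = sign(1.6729)*max(|1.6729| - 4.38, 0) = 0.0
prox(x) = [0.0, 0.0, 0.0]
||prox(x)||_1 = 0.0 + 0.0 + 0.0 = 0.0


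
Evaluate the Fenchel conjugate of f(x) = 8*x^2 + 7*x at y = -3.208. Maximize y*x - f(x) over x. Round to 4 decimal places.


f*(y) = sup_x {y*x - a*x^2 - b*x} = sup_x {(y-b)*x - a*x^2}
FOC: (y - b) - 2a*x = 0 => x* = (y - b)/(2a)
x* = (-3.208 - 7)/(2*8) = -0.638
f*(-3.208) = (y-b)^2/(4a) = (-3.208 - 7)^2/(4*8)
= 104.2033/32 = 3.2564


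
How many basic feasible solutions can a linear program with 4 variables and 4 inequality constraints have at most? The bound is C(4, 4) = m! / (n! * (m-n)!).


Each vertex corresponds to some choice of n active constraints out of m, so the number of vertices is at most C(m, n) = m! / (n!(m-n)!).
m = 4, n = 4
Numerator: 4 * 3 * 2 * 1
Denominator: 4! = 24
C(4, 4) = 1


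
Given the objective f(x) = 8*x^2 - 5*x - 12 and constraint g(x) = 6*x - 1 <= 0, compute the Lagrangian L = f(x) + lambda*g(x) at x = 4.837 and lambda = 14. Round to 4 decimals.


Step 1: Evaluate f(x).
f(4.837) = 8*4.837^2 - 5*4.837 - 12 = 150.9876
Step 2: Evaluate g(x).
g(4.837) = 6*4.837 - 1 = 28.022
Step 3: Compute Lagrangian.
L = 150.9876 + 14*28.022 = 543.2956


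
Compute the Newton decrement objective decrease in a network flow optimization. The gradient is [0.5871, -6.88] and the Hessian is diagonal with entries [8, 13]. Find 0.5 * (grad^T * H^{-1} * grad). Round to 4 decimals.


Step 1: H is diagonal, so H^(-1) * g = [0.0734, -0.5292].
Step 2: g^T H^(-1) g = sum_i g_i^2 / H_ii
  = (0.5871)^2/8 + (-6.88)^2/13
  = 0.0431 + 3.6411 = 3.6842
Step 3: Objective decrease = 0.5 * g^T H^(-1) g = 1.8421


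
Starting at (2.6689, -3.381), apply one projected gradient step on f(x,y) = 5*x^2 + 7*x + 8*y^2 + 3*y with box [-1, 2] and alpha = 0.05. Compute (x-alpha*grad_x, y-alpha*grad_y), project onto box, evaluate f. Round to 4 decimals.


Step 1: Compute gradient at (2.6689, -3.381).
grad_x = 2*5*2.6689 + 7 = 33.689
grad_y = 2*8*-3.381 + 3 = -51.096
Step 2: Gradient step.
x_raw = 2.6689 - 0.05*33.689 = 0.9845
y_raw = -3.381 - 0.05*-51.096 = -0.8262
Step 3: Project onto [-1, 2].
x_proj = clip(0.9845) = 0.9845
y_proj = clip(-0.8262) = -0.8262
Step 4: Evaluate f.
f(0.9845, -0.8262) = 14.7191


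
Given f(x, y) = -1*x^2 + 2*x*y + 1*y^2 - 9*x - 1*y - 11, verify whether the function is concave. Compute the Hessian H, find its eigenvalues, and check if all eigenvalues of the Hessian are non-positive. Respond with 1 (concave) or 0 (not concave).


The Hessian of f(x,y) = -1*x^2 + 2*x*y + 1*y^2 - 9*x - 1*y - 11 is:
H = [[-2, 2], [2, 2]]
Trace = -2 + 2 = 0
Determinant = -2*2 - (2)^2 = -8
Discriminant = (0)^2 - 4*-8 = 32.0
Eigenvalues: lambda_1 = -2.8284, lambda_2 = 2.8284
The function is not concave.

0


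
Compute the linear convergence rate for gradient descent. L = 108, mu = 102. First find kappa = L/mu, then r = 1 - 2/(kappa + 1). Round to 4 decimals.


Step 1: Compute the condition number.
kappa = L/mu = 108/102 = 1.0588
Step 2: Compute the convergence rate.
r = 1 - 2/(kappa + 1) = 1 - 2*mu/(L + mu) = (L - mu)/(L + mu) = 6/210 = 0.0286


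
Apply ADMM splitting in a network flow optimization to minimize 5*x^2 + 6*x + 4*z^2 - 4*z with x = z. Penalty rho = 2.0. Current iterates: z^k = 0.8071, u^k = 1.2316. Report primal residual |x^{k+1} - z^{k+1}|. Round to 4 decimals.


ADMM iteration with rho = 2.0, z^k = 0.8071, u^k = 1.2316
Step 1: x-update.
Minimize 5*x^2 + 6*x + (2.0/2)*(x - 0.8071 + 1.2316)^2
FOC: (2*5 + 2.0)*x = -6 + 2.0*(0.8071 - 1.2316)
x^{k+1} = -0.5708
Step 2: z-update.
Minimize 4*z^2 - 4*z + (2.0/2)*(-0.5708 - z + 1.2316)^2
FOC: (2*4 + 2.0)*z = 4 + 2.0*(-0.5708 + 1.2316)
z^{k+1} = 0.5322
Step 3: u-update.
u^{k+1} = 1.2316 - 0.5708 - 0.5322 = 0.1287
Step 4: Primal residual = |-0.5708 - 0.5322| = 1.1029


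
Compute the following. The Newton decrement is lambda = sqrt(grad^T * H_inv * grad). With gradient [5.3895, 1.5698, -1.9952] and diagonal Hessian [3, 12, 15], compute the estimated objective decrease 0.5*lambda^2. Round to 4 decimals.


Step 1: H is diagonal, so H^(-1) * g = [1.7965, 0.1308, -0.133].
Step 2: g^T H^(-1) g = sum_i g_i^2 / H_ii
  = (5.3895)^2/3 + (1.5698)^2/12 + (-1.9952)^2/15
  = 9.6822 + 0.2054 + 0.2654 = 10.153
Step 3: Objective decrease = 0.5 * g^T H^(-1) g = 5.0765


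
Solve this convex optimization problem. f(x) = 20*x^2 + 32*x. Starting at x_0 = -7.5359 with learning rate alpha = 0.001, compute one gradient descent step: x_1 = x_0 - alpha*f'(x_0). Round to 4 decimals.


We compute the gradient at x_0 and apply the update.
f'(x) = 40*x + 32
f'(-7.5359) = 40*-7.5359 + 32 = -269.436
x_1 = -7.5359 - 0.001*-269.436 = -7.2665


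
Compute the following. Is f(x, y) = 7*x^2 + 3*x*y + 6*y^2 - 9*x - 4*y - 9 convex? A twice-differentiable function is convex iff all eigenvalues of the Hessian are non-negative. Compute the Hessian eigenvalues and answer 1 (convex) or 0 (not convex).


The Hessian of f(x,y) = 7*x^2 + 3*x*y + 6*y^2 - 9*x - 4*y - 9 is:
H = [[14, 3], [3, 12]]
Trace = 14 + 12 = 26
Determinant = 14*12 - (3)^2 = 159
Discriminant = (26)^2 - 4*159 = 40.0
Eigenvalues: lambda_1 = 9.8377, lambda_2 = 16.1623
The function is convex.

1


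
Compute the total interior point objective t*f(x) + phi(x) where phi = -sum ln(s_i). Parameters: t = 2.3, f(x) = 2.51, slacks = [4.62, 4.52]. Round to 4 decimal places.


Step 1: Compute log-barrier.
ln values: [1.5304, 1.5085]
phi = -(1.5304 + 1.5085) = -3.0389
Step 2: Compute augmented objective.
t*f(x) = 2.3*2.51 = 5.773
Total = 5.773 - 3.0389 = 2.7341


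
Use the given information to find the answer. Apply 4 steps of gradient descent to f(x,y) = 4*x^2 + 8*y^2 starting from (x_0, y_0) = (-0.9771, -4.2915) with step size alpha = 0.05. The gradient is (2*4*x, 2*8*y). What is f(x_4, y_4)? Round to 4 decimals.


Gradient descent on f(x,y) = 4*x^2 + 8*y^2.
Starting point: (-0.9771, -4.2915), alpha = 0.05
Step 1: grad_x = 2*4*-0.9771 = -7.8168, grad_y = 2*8*-4.2915 = -68.664
  x_1 = -0.9771 - 0.05*-7.8168 = -0.5863
  y_1 = -4.2915 - 0.05*-68.664 = -0.8583
Step 2: grad_x = 2*4*-0.5863 = -4.6901, grad_y = 2*8*-0.8583 = -13.7328
  x_2 = -0.5863 - 0.05*-4.6901 = -0.3518
  y_2 = -0.8583 - 0.05*-13.7328 = -0.1717
Step 3: grad_x = 2*4*-0.3518 = -2.814, grad_y = 2*8*-0.1717 = -2.7466
  x_3 = -0.3518 - 0.05*-2.814 = -0.2111
  y_3 = -0.1717 - 0.05*-2.7466 = -0.0343
Step 4: grad_x = 2*4*-0.2111 = -1.6884, grad_y = 2*8*-0.0343 = -0.5493
  x_4 = -0.2111 - 0.05*-1.6884 = -0.1266
  y_4 = -0.0343 - 0.05*-0.5493 = -0.0069
f(-0.1266, -0.0069) = 4*(-0.1266)^2 + 8*(-0.0069)^2 = 0.0645


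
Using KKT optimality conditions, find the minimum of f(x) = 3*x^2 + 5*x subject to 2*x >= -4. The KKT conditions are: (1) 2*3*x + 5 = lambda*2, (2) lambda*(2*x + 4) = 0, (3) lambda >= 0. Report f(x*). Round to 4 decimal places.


Step 1: Try lambda = 0 (constraint inactive).
Stationarity: 2*3*x + 5 = 0
x* = -5/(2*3) = -5/6 = -0.8333 (rounded; the exact value -5/6 is used below)
Check constraint: 2*-0.8333 = -1.6666 >= -4 -- satisfied.
Step 2: Compute optimal value.
f(x*) = 3*(-5/6)^2 + 5*(-5/6) = -2.0833


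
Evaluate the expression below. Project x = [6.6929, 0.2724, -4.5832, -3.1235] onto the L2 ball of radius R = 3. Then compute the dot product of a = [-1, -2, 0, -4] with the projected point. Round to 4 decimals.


Step 1: Compute ||x|| (intermediates to 6 decimals).
||x|| = sqrt(6.6929^2 + 0.2724^2 + (-4.5832)^2 + (-3.1235)^2) = 8.696614
Step 2: Project.
Since ||x|| > R, scale = R/||x|| = 3/8.696614 = 0.344962, proj(x) = scale * x
proj(x) = [2.308796, 0.093968, -1.58103, -1.077489]
Step 3: Dot product.
a^T * proj(x) = -1*2.308796 - 2*0.093968 + 0*(-1.58103) - 4*(-1.077489) = 1.8132


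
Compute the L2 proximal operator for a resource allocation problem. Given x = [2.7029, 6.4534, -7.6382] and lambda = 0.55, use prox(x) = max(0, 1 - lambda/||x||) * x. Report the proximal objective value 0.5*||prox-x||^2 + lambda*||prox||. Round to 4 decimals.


Step 1: Compute ||x||.
||x|| = 10.3583
Step 2: Compute scaling factor.
scale = max(0, 1 - 0.55/10.3583) = 0.9469
Step 3: prox(x) = [2.5594, 6.1107, -7.2326]
||prox(x)|| = 9.8083
Step 4: Proximal objective.
0.5*||prox-x||^2 = 0.1513
lambda*||prox|| = 5.3946
Total = 5.5458


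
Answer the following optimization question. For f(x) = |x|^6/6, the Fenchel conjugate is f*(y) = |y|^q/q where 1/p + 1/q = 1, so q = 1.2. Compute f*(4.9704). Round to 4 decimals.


The conjugate exponent q satisfies 1/p + 1/q = 1.
p = 6, so q = 6/(6 - 1) = 1.2
|y|^q = 4.9704^1.2 = 6.8497
f*(4.9704) = 6.8497 / 1.2 = 5.7081


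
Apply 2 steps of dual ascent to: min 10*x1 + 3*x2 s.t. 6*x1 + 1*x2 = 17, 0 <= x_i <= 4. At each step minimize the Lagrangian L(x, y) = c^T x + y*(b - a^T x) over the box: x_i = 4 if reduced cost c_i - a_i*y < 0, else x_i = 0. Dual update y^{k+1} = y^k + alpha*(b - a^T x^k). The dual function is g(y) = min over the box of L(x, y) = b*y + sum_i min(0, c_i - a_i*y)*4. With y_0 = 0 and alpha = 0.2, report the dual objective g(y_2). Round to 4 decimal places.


Dual ascent for LP: min 10*x1 + 3*x2, 6*x1 + 1*x2 = 17, 0 <= x_i <= 4
Step 1: y^k = 0.0, reduced costs: (10.0, 3.0)
  x^k = (0.0, 0.0), subgradient = b - a^T x = 17.0
  y^{k+1} = 0.0 + 0.2*17.0 = 3.4
Step 2: y^k = 3.4, reduced costs: (-10.4, -0.4)
  x^k = (4.0, 4.0), subgradient = b - a^T x = -11.0
  y^{k+1} = 3.4 + 0.2*-11.0 = 1.2
Dual objective at y_2 = 1.2: reduced costs (2.8, 1.8), box minimizer x = (0.0, 0.0)
g(y_2) = b*y + (c1 - a1*y)*x1 + (c2 - a2*y)*x2 = 17*1.2 + 2.8*0.0 + 1.8*0.0 = 20.4 + 0.0 + 0.0 = 20.4
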